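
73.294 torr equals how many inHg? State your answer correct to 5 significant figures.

2.8856 inHg

1 torr = 0.0393701 inches of mercury.
73.294 × 0.0393701 ≈ 2.8856 inHg.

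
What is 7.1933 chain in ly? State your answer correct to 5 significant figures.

1.5295e-14 ly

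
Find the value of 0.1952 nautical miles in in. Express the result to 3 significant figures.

14200 inches

1 nmi = 72913.4 in.
0.1952 × 72913.4 ≈ 14200 in.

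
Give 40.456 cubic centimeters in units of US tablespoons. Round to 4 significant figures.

2.736 US tablespoons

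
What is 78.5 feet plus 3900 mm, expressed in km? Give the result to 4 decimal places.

0.0278 km

78.5 ft = 0.0239268 km and 3900 mm = 0.00390000 km.
0.0239268 + 0.00390000 ≈ 0.0278 km.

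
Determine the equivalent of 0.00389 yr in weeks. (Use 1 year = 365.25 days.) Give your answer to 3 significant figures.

1 yr = 52.1786 wk.
Then 0.00389 × 52.1786 ≈ 0.203 wk.

0.203 weeks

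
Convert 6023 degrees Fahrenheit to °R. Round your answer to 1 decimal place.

6482.7 °R

°R = °F + 459.67.
Applying the formula gives 6482.7 °R.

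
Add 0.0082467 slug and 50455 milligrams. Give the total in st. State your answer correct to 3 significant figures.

0.0269 st

0.0082467 slug = 0.0189521 st and 50455 mg = 0.00794530 st.
0.0189521 + 0.00794530 ≈ 0.0269 st.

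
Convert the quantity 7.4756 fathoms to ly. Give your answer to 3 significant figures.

1.45e-15 ly

1 fathom = 1.93304e-16 light-years.
7.4756 × 1.93304e-16 ≈ 1.45e-15 ly.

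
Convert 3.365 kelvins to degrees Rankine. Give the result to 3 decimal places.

6.057 °R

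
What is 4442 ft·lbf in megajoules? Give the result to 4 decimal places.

1 foot-pound = 1.35582 × 10^-6 megajoules.
Then 4442 × 1.35582 × 10^-6 ≈ 0.0060 MJ.

0.0060 MJ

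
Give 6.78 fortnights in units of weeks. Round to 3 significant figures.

13.6 wk

1 fortnight = 2.00000 wk.
So 6.78 × 2.00000 ≈ 13.6 wk.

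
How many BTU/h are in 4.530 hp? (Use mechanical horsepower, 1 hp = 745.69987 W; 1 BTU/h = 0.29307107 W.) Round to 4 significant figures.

11530 BTU/h

1 horsepower = 2544.43 BTU/h.
Then 4.530 × 2544.43 ≈ 11530 BTU/h.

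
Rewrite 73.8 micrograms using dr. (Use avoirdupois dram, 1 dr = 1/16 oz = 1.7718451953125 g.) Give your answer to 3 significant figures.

4.17e-5 dr

1 microgram = 5.64383e-7 dr.
Then 73.8 × 5.64383e-7 ≈ 4.17e-5 dr.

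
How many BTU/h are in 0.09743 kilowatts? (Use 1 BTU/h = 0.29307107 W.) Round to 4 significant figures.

332.4 BTU per hour

1 kilowatt = 3412.14 BTU/h.
Then 0.09743 × 3412.14 ≈ 332.4 BTU/h.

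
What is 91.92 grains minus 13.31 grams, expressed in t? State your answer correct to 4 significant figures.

91.92 gr = 5.95632e-6 t and 13.31 g = 1.33100e-5 t.
5.95632e-6 − 1.33100e-5 ≈ -7.354e-6 t.

-7.354e-6 t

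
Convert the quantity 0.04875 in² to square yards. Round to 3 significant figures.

3.76e-5 yd²

1 in² = 0.000771605 square yards.
Thus 0.04875 × 0.000771605 ≈ 3.76e-5 yd².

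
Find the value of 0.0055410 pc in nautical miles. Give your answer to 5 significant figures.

1 parsec = 1.66613 × 10^13 nmi.
Then 0.0055410 × 1.66613 × 10^13 ≈ 9.2320 × 10^10 nmi.

9.2320 × 10^10 nmi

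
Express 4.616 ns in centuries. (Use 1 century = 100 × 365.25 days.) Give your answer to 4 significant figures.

1 ns = 3.16881e-19 centuries.
So 4.616 × 3.16881e-19 ≈ 1.463e-18 century.

1.463e-18 centuries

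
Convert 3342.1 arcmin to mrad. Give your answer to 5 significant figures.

972.18 mrad

1 arcminute = 0.290888 milliradians.
3342.1 × 0.290888 ≈ 972.18 mrad.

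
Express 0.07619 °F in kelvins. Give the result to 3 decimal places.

K = (°F + 459.67) × 5/9.
Applying the formula gives 255.415 K.

255.415 K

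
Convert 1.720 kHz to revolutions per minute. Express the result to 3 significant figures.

103000 revolutions per minute

1 kilohertz = 60000.0 rpm.
Then 1.720 × 60000.0 ≈ 103000 rpm.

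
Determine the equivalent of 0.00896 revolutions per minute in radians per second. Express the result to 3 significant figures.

0.000938 rad/s

1 rpm = 0.104720 radians per second.
Thus 0.00896 × 0.104720 ≈ 0.000938 rad/s.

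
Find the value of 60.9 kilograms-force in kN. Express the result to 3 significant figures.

0.597 kilonewtons

1 kilogram-force = 0.00980665 kilonewtons.
So 60.9 × 0.00980665 ≈ 0.597 kN.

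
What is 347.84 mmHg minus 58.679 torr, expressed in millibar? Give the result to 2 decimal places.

347.84 mmHg = 463.749 mbar and 58.679 torr = 78.2322 mbar.
463.749 − 78.2322 ≈ 385.52 mbar.

385.52 mbar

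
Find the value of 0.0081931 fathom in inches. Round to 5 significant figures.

0.58990 in

1 fathom = 72.0000 in.
Thus 0.0081931 × 72.0000 ≈ 0.58990 in.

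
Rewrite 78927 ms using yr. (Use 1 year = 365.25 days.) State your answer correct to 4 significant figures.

2.501 × 10^-6 years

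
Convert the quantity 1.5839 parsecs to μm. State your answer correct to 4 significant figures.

4.887 × 10^22 micrometers

1 parsec = 3.08568 × 10^22 micrometers.
So 1.5839 × 3.08568 × 10^22 ≈ 4.887 × 10^22 μm.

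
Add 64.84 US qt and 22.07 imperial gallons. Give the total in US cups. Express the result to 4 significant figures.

683.4 US cup

64.84 US qt = 259.360 US cup and 22.07 imp gal = 424.079 US cup.
259.360 + 424.079 ≈ 683.4 US cup.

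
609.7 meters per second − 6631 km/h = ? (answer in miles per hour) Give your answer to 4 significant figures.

609.7 m/s = 1363.86 mph and 6631 km/h = 4120.31 mph.
1363.86 − 4120.31 ≈ -2756 mph.

-2756 miles per hour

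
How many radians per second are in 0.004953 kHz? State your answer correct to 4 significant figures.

1 kilohertz = 6283.19 radians per second.
Then 0.004953 × 6283.19 ≈ 31.12 rad/s.

31.12 rad/s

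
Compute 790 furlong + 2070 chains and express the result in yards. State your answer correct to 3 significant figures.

219000 yd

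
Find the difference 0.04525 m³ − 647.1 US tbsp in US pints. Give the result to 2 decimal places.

75.41 US pints

0.04525 m³ = 95.6303 US pt and 647.1 US tbsp = 20.2219 US pt.
95.6303 − 20.2219 ≈ 75.41 US pt.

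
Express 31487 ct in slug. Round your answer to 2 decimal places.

0.43 slugs

1 ct = 1.37044e-5 slugs.
So 31487 × 1.37044e-5 ≈ 0.43 slug.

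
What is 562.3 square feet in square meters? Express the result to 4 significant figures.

52.24 m²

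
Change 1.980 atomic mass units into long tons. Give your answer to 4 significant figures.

3.236e-30 long ton

1 u = 1.63431e-30 long tons.
Then 1.980 × 1.63431e-30 ≈ 3.236e-30 long ton.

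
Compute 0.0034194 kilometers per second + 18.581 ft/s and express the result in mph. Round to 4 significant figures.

20.32 mph

0.0034194 km/s = 7.64898 mph and 18.581 ft/s = 12.6689 mph.
7.64898 + 12.6689 ≈ 20.32 mph.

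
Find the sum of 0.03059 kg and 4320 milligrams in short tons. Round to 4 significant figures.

3.848e-5 short ton

0.03059 kg = 3.37197e-5 short ton and 4320 mg = 4.76198e-6 short ton.
3.37197e-5 + 4.76198e-6 ≈ 3.848e-5 short ton.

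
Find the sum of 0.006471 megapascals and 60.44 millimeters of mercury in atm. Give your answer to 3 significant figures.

0.143 atm

0.006471 MPa = 0.0638638 atm and 60.44 mmHg = 0.0795263 atm.
0.0638638 + 0.0795263 ≈ 0.143 atm.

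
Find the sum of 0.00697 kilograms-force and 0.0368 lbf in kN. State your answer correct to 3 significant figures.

0.00697 kgf = 6.83524e-5 kN and 0.0368 lbf = 0.000163695 kN.
6.83524e-5 + 0.000163695 ≈ 0.000232 kN.

0.000232 kilonewtons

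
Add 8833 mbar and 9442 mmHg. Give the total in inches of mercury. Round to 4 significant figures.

8833 mbar = 260.838 inHg and 9442 mmHg = 371.732 inHg.
260.838 + 371.732 ≈ 632.6 inHg.

632.6 inHg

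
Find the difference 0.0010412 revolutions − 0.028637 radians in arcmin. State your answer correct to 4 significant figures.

0.0010412 rev = 22.4899 arcmin and 0.028637 rad = 98.4468 arcmin.
22.4899 − 98.4468 ≈ -75.96 arcmin.

-75.96 arcmin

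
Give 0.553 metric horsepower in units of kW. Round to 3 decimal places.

0.407 kW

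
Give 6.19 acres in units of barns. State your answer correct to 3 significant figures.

1 acre = 4.04686 × 10^31 barn.
6.19 × 4.04686 × 10^31 ≈ 2.51 × 10^32 barn.

2.51 × 10^32 barns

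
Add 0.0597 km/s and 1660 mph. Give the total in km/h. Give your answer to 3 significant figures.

0.0597 km/s = 214.920 km/h and 1660 mph = 2671.51 km/h.
214.920 + 2671.51 ≈ 2890 km/h.

2890 kilometers per hour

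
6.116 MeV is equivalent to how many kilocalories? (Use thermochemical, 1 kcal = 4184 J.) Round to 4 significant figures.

1 MeV = 3.82929 × 10^-17 kcal.
Then 6.116 × 3.82929 × 10^-17 ≈ 2.342 × 10^-16 kcal.

2.342 × 10^-16 kcal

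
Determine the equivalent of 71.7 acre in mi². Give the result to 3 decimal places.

1 acre = 0.00156250 square miles.
Then 71.7 × 0.00156250 ≈ 0.112 mi².

0.112 square miles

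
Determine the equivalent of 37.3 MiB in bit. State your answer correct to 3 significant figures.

3.13 × 10^8 bit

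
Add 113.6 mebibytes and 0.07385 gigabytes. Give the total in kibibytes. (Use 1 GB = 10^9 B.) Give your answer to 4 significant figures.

188400 kibibytes

113.6 MiB = 116326 KiB and 0.07385 GB = 72119.1 KiB.
116326 + 72119.1 ≈ 188400 KiB.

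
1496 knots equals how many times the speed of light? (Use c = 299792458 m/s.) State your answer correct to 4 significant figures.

2.567e-6 c

1 kn = 1.71600e-9 times the speed of light.
Thus 1496 × 1.71600e-9 ≈ 2.567e-6 c.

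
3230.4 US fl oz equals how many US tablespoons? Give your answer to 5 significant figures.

6460.8 US tablespoons

1 US fluid ounce = 2.00000 US tbsp.
3230.4 × 2.00000 ≈ 6460.8 US tbsp.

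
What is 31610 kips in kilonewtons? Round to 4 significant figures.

1 kip = 4.44822 kN.
So 31610 × 4.44822 ≈ 140600 kN.

140600 kN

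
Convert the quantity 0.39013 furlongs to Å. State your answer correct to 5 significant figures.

1 furlong = 2.01168 × 10^12 Å.
Thus 0.39013 × 2.01168 × 10^12 ≈ 7.8482 × 10^11 Å.

7.8482 × 10^11 angstroms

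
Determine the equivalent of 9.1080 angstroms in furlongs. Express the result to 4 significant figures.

1 Å = 4.97097 × 10^-13 furlong.
Then 9.1080 × 4.97097 × 10^-13 ≈ 4.528 × 10^-12 furlong.

4.528 × 10^-12 furlong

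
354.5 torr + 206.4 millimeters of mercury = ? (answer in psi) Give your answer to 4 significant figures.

354.5 torr = 6.85489 psi and 206.4 mmHg = 3.99111 psi.
6.85489 + 3.99111 ≈ 10.85 psi.

10.85 psi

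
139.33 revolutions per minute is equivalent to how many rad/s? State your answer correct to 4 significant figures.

1 rpm = 0.104720 rad/s.
Then 139.33 × 0.104720 ≈ 14.59 rad/s.

14.59 rad/s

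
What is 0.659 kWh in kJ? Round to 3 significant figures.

1 kilowatt-hour = 3600.00 kilojoules.
So 0.659 × 3600.00 ≈ 2370 kJ.

2370 kilojoules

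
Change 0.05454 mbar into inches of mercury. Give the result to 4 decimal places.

0.0016 inHg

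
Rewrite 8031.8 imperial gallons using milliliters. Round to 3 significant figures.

3.65 × 10^7 milliliters

1 imp gal = 4546.09 milliliters.
So 8031.8 × 4546.09 ≈ 3.65 × 10^7 mL.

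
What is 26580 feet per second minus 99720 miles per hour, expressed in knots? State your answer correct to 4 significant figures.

-70910 knots

26580 ft/s = 15748.2 kn and 99720 mph = 86654.3 kn.
15748.2 − 86654.3 ≈ -70910 kn.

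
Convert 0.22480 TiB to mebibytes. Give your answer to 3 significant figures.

1 tebibyte = 1.04858 × 10^6 mebibytes.
Thus 0.22480 × 1.04858 × 10^6 ≈ 236000 MiB.

236000 MiB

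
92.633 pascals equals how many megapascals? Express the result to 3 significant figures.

9.26 × 10^-5 MPa

1 pascal = 1.00000 × 10^-6 MPa.
Then 92.633 × 1.00000 × 10^-6 ≈ 9.26 × 10^-5 MPa.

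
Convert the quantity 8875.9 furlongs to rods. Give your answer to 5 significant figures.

1 furlong = 40.0000 rod.
So 8875.9 × 40.0000 ≈ 355040 rod.

355040 rod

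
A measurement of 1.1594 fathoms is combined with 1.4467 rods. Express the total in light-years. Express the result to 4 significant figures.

1.1594 fathom = 2.24117e-16 ly and 1.4467 rod = 7.69047e-16 ly.
2.24117e-16 + 7.69047e-16 ≈ 9.932e-16 ly.

9.932e-16 ly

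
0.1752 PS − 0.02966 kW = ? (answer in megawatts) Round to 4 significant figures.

9.920e-5 MW

0.1752 PS = 0.000128859 MW and 0.02966 kW = 2.96600e-5 MW.
0.000128859 − 2.96600e-5 ≈ 9.920e-5 MW.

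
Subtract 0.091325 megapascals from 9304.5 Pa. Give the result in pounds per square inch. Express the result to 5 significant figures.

9304.5 Pa = 1.34950 psi and 0.091325 MPa = 13.2456 psi.
1.34950 − 13.2456 ≈ -11.896 psi.

-11.896 pounds per square inch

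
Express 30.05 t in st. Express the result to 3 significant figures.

4730 st

1 metric ton = 157.473 st.
Thus 30.05 × 157.473 ≈ 4730 st.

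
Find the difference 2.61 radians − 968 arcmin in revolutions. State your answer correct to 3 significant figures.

0.371 rev

2.61 rad = 0.415394 rev and 968 arcmin = 0.0448148 rev.
0.415394 − 0.0448148 ≈ 0.371 rev.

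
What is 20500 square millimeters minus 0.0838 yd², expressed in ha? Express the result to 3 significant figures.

-4.96 × 10^-6 hectares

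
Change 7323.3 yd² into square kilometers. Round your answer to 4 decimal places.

1 yd² = 8.36127 × 10^-7 km².
Thus 7323.3 × 8.36127 × 10^-7 ≈ 0.0061 km².

0.0061 km²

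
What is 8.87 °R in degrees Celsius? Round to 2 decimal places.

-268.22 °C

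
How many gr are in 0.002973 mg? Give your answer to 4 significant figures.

1 milligram = 0.0154324 grains.
Then 0.002973 × 0.0154324 ≈ 4.588e-5 gr.

4.588e-5 gr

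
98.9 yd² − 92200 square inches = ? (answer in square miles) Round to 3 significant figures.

8.96 × 10^-6 square miles

98.9 yd² = 3.19279 × 10^-5 mi² and 92200 in² = 2.29668 × 10^-5 mi².
3.19279 × 10^-5 − 2.29668 × 10^-5 ≈ 8.96 × 10^-6 mi².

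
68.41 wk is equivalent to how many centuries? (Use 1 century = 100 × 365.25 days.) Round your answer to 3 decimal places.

0.013 centuries

1 wk = 0.000191650 centuries.
So 68.41 × 0.000191650 ≈ 0.013 century.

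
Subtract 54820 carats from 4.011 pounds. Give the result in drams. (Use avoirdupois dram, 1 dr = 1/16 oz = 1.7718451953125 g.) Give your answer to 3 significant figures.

-5160 drams

4.011 lb = 1026.82 dr and 54820 ct = 6187.90 dr.
1026.82 − 6187.90 ≈ -5160 dr.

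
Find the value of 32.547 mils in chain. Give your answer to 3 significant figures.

1 mil = 1.26263 × 10^-6 chains.
Then 32.547 × 1.26263 × 10^-6 ≈ 4.11 × 10^-5 chain.

4.11 × 10^-5 chain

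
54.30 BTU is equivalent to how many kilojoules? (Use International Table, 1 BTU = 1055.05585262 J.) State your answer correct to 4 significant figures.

1 British thermal unit = 1.05506 kilojoules.
Thus 54.30 × 1.05506 ≈ 57.29 kJ.

57.29 kJ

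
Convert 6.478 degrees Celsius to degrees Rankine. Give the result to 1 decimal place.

503.3 degrees Rankine

°R = (°C + 273.15) × 9/5.
Applying the formula gives 503.3 °R.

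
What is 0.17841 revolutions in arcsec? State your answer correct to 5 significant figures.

231220 arcsec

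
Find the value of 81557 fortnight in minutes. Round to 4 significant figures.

1.644e+9 minutes

1 fortnight = 20160.0 min.
So 81557 × 20160.0 ≈ 1.644e+9 min.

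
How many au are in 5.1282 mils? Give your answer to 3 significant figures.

8.71 × 10^-16 astronomical units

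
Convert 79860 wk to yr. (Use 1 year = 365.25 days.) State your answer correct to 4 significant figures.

1531 yr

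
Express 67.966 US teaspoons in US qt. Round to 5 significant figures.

0.35399 US qt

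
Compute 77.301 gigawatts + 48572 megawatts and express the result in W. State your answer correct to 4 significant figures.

77.301 GW = 7.73010 × 10^10 W and 48572 MW = 4.85720 × 10^10 W.
7.73010 × 10^10 + 4.85720 × 10^10 ≈ 1.259 × 10^11 W.

1.259 × 10^11 W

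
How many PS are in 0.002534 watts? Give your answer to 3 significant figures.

1 watt = 0.00135962 PS.
Then 0.002534 × 0.00135962 ≈ 3.45 × 10^-6 PS.

3.45 × 10^-6 PS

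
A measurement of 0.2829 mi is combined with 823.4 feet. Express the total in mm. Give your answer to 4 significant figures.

0.2829 mi = 455283 mm and 823.4 ft = 250972 mm.
455283 + 250972 ≈ 706300 mm.

706300 mm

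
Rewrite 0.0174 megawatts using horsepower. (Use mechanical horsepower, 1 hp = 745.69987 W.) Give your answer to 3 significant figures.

23.3 horsepower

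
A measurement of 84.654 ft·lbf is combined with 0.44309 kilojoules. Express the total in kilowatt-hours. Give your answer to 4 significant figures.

0.0001550 kWh

84.654 ft·lbf = 3.18821 × 10^-5 kWh and 0.44309 kJ = 0.000123081 kWh.
3.18821 × 10^-5 + 0.000123081 ≈ 0.0001550 kWh.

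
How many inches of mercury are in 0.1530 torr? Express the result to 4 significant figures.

0.006024 inches of mercury

1 torr = 0.0393701 inHg.
Then 0.1530 × 0.0393701 ≈ 0.006024 inHg.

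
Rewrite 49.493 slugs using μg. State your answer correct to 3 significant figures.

1 slug = 1.45939e+10 μg.
Then 49.493 × 1.45939e+10 ≈ 7.22e+11 μg.

7.22e+11 micrograms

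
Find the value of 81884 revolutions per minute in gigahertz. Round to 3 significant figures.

1 revolution per minute = 1.66667 × 10^-11 gigahertz.
Then 81884 × 1.66667 × 10^-11 ≈ 1.36 × 10^-6 GHz.

1.36 × 10^-6 GHz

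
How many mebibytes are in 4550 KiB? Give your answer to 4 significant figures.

4.443 mebibytes

1 KiB = 0.0009765625 MiB.
Then 4550 × 0.0009765625 ≈ 4.443 MiB.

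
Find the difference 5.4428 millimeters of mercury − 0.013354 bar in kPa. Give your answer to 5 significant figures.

5.4428 mmHg = 0.725647 kPa and 0.013354 bar = 1.33540 kPa.
0.725647 − 1.33540 ≈ -0.60975 kPa.

-0.60975 kPa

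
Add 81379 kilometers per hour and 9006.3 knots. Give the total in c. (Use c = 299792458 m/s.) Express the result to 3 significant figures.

9.09 × 10^-5 c

81379 km/h = 7.54031 × 10^-5 c and 9006.3 kn = 1.54548 × 10^-5 c.
7.54031 × 10^-5 + 1.54548 × 10^-5 ≈ 9.09 × 10^-5 c.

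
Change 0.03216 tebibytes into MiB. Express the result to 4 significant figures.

33720 MiB

1 TiB = 1.04858 × 10^6 MiB.
So 0.03216 × 1.04858 × 10^6 ≈ 33720 MiB.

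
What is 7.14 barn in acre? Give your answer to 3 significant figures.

1 barn = 2.47105e-32 acres.
Thus 7.14 × 2.47105e-32 ≈ 1.76e-31 acre.

1.76e-31 acre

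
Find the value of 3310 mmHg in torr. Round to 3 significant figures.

1 mmHg = 1.00000 torr.
3310 × 1.00000 ≈ 3310 torr.

3310 torr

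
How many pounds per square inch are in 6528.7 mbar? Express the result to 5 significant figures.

1 millibar = 0.0145038 pounds per square inch.
So 6528.7 × 0.0145038 ≈ 94.691 psi.

94.691 psi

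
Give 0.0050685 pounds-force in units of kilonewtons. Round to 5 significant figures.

2.2546 × 10^-5 kilonewtons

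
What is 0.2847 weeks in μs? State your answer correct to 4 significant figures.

1 wk = 6.04800e+11 μs.
Then 0.2847 × 6.04800e+11 ≈ 1.722e+11 μs.

1.722e+11 microseconds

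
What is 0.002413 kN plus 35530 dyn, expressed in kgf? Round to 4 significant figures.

0.002413 kN = 0.246058 kgf and 35530 dyn = 0.0362305 kgf.
0.246058 + 0.0362305 ≈ 0.2823 kgf.

0.2823 kilograms-force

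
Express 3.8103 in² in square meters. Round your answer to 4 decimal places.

0.0025 m²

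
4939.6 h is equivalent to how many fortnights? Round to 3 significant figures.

14.7 fortnight

1 h = 0.00297619 fortnight.
Then 4939.6 × 0.00297619 ≈ 14.7 fortnight.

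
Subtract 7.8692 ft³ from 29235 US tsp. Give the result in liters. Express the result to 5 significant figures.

-78.734 liters

29235 US tsp = 144.097 L and 7.8692 ft³ = 222.831 L.
144.097 − 222.831 ≈ -78.734 L.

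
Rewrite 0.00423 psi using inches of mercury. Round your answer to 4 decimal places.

0.0086 inches of mercury

1 psi = 2.03602 inHg.
Thus 0.00423 × 2.03602 ≈ 0.0086 inHg.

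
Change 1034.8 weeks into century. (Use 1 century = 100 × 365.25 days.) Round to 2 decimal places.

0.20 century

1 wk = 0.000191650 century.
Thus 1034.8 × 0.000191650 ≈ 0.20 century.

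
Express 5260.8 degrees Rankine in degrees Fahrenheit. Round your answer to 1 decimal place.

4801.1 °F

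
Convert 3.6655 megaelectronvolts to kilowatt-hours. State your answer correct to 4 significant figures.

1 megaelectronvolt = 4.45049 × 10^-20 kilowatt-hours.
Then 3.6655 × 4.45049 × 10^-20 ≈ 1.631 × 10^-19 kWh.

1.631 × 10^-19 kWh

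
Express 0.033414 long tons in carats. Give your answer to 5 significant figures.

169750 ct

1 long ton = 5.08023e+6 ct.
Then 0.033414 × 5.08023e+6 ≈ 169750 ct.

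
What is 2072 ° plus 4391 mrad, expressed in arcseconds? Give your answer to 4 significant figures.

8.365e+6 arcsec

2072 ° = 7.45920e+6 arcsec and 4391 mrad = 905709 arcsec.
7.45920e+6 + 905709 ≈ 8.365e+6 arcsec.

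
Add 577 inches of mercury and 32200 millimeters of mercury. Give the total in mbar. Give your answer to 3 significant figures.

577 inHg = 19539.5 mbar and 32200 mmHg = 42929.8 mbar.
19539.5 + 42929.8 ≈ 62500 mbar.

62500 millibar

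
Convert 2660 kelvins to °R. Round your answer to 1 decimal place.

°R = K × 9/5.
Applying the formula gives 4788.0 °R.

4788.0 degrees Rankine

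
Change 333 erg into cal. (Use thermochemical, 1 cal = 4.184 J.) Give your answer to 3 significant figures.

7.96e-6 cal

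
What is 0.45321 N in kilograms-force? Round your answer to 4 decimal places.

1 newton = 0.101972 kilograms-force.
Then 0.45321 × 0.101972 ≈ 0.0462 kgf.

0.0462 kilograms-force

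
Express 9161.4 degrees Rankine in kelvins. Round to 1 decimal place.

5089.7 kelvins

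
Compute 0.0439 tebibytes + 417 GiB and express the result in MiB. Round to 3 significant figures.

473000 MiB

0.0439 TiB = 46032.5 MiB and 417 GiB = 427008 MiB.
46032.5 + 427008 ≈ 473000 MiB.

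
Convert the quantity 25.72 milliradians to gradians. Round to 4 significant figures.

1.637 grad

1 mrad = 0.0636620 grad.
Thus 25.72 × 0.0636620 ≈ 1.637 grad.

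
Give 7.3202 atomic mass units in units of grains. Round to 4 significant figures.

1.876e-22 grains

1 u = 2.56260e-23 gr.
Thus 7.3202 × 2.56260e-23 ≈ 1.876e-22 gr.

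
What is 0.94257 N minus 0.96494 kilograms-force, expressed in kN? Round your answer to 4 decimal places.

0.94257 N = 0.000942570 kN and 0.96494 kgf = 0.00946283 kN.
0.000942570 − 0.00946283 ≈ -0.0085 kN.

-0.0085 kilonewtons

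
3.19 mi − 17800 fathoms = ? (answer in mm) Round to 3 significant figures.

3.19 mi = 5.13381e+6 mm and 17800 fathom = 3.25526e+7 mm.
5.13381e+6 − 3.25526e+7 ≈ -2.74e+7 mm.

-2.74e+7 millimeters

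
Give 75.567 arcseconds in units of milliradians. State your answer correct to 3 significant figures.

0.366 mrad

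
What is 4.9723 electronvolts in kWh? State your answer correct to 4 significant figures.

1 electronvolt = 4.45049e-26 kWh.
Then 4.9723 × 4.45049e-26 ≈ 2.213e-25 kWh.

2.213e-25 kWh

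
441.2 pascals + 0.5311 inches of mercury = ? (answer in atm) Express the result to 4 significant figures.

441.2 Pa = 0.00435431 atm and 0.5311 inHg = 0.0177499 atm.
0.00435431 + 0.0177499 ≈ 0.02210 atm.

0.02210 atmospheres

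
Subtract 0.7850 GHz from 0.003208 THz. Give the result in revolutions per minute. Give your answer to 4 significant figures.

1.454 × 10^11 rpm

0.003208 THz = 1.92480 × 10^11 rpm and 0.7850 GHz = 4.71000 × 10^10 rpm.
1.92480 × 10^11 − 4.71000 × 10^10 ≈ 1.454 × 10^11 rpm.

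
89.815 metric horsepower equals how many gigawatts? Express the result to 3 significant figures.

6.61e-5 gigawatts

1 PS = 7.35499e-7 GW.
Thus 89.815 × 7.35499e-7 ≈ 6.61e-5 GW.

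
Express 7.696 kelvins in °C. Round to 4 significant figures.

-265.5 °C

K = °C + 273.15.
Applying the formula gives -265.5 °C.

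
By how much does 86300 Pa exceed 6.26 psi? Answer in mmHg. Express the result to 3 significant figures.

324 mmHg

86300 Pa = 647.303 mmHg and 6.26 psi = 323.735 mmHg.
647.303 − 323.735 ≈ 324 mmHg.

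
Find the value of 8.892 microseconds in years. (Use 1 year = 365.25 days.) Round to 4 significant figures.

2.818 × 10^-13 yr

1 μs = 3.16881 × 10^-14 years.
Then 8.892 × 3.16881 × 10^-14 ≈ 2.818 × 10^-13 yr.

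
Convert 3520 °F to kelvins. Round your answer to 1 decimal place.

K = (°F + 459.67) × 5/9.
Applying the formula gives 2210.9 K.

2210.9 kelvins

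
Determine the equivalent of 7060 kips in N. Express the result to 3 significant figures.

1 kip = 4448.22 N.
Then 7060 × 4448.22 ≈ 3.14e+7 N.

3.14e+7 N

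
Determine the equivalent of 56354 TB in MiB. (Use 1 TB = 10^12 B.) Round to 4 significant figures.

5.374e+10 MiB

1 TB = 953674 mebibytes.
Then 56354 × 953674 ≈ 5.374e+10 MiB.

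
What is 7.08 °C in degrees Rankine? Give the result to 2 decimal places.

504.41 degrees Rankine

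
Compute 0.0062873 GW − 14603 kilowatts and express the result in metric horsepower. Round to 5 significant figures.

-11306 PS

0.0062873 GW = 8548.35 PS and 14603 kW = 19854.6 PS.
8548.35 − 19854.6 ≈ -11306 PS.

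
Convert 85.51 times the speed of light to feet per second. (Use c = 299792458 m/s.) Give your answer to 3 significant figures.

8.41e+10 ft/s

1 c = 9.83571e+8 ft/s.
So 85.51 × 9.83571e+8 ≈ 8.41e+10 ft/s.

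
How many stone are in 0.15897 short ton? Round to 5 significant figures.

1 short ton = 142.857 st.
So 0.15897 × 142.857 ≈ 22.710 st.

22.710 st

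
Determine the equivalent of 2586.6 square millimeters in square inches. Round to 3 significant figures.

1 mm² = 0.00155000 in².
Thus 2586.6 × 0.00155000 ≈ 4.01 in².

4.01 square inches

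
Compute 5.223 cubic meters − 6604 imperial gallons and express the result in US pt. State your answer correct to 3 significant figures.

-52400 US pints

5.223 m³ = 11038.2 US pt and 6604 imp gal = 63448.6 US pt.
11038.2 − 63448.6 ≈ -52400 US pt.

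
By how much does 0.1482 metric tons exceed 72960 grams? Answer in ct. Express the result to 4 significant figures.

376200 ct

0.1482 t = 741000 ct and 72960 g = 364800 ct.
741000 − 364800 ≈ 376200 ct.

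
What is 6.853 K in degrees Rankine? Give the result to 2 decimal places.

°R = K × 9/5.
Applying the formula gives 12.34 °R.

12.34 degrees Rankine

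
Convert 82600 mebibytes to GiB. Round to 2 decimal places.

80.66 GiB

1 mebibyte = 0.0009765625 GiB.
So 82600 × 0.0009765625 ≈ 80.66 GiB.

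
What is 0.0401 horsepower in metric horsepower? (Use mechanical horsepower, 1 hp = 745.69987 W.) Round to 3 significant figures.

1 horsepower = 1.01387 metric horsepower.
Then 0.0401 × 1.01387 ≈ 0.0407 PS.

0.0407 metric horsepower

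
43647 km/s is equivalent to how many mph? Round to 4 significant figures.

1 km/s = 2236.94 miles per hour.
So 43647 × 2236.94 ≈ 9.764e+7 mph.

9.764e+7 miles per hour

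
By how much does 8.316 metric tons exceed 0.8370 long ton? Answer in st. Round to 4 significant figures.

1176 st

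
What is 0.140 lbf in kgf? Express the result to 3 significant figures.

0.0635 kgf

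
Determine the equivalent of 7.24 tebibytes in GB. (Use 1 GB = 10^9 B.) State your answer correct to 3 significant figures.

1 TiB = 1099.51 gigabytes.
Thus 7.24 × 1099.51 ≈ 7960 GB.

7960 gigabytes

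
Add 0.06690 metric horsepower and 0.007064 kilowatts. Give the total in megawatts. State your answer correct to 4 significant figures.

5.627e-5 megawatts

0.06690 PS = 4.92049e-5 MW and 0.007064 kW = 7.06400e-6 MW.
4.92049e-5 + 7.06400e-6 ≈ 5.627e-5 MW.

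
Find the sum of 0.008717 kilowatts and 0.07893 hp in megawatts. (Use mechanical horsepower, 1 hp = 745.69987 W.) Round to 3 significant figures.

0.008717 kW = 8.71700e-6 MW and 0.07893 hp = 5.88581e-5 MW.
8.71700e-6 + 5.88581e-5 ≈ 6.76e-5 MW.

6.76e-5 MW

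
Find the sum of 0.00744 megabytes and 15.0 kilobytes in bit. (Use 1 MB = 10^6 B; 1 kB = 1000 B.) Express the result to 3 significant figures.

180000 bits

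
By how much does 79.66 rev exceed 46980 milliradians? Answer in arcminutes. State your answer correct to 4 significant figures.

1.559e+6 arcminutes

79.66 rev = 1.72066e+6 arcmin and 46980 mrad = 161505 arcmin.
1.72066e+6 − 161505 ≈ 1.559e+6 arcmin.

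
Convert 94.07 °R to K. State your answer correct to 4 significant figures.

°R = K × 9/5.
Applying the formula gives 52.26 K.

52.26 K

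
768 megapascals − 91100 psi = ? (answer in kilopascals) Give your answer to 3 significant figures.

140000 kilopascals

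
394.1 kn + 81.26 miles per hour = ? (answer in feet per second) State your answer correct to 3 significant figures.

784 ft/s

394.1 kn = 665.166 ft/s and 81.26 mph = 119.181 ft/s.
665.166 + 119.181 ≈ 784 ft/s.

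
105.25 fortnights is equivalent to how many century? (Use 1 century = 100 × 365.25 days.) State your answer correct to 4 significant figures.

1 fortnight = 0.000383299 centuries.
Then 105.25 × 0.000383299 ≈ 0.04034 century.

0.04034 centuries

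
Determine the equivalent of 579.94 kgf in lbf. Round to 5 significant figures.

1278.5 pounds-force

1 kilogram-force = 2.20462 pounds-force.
579.94 × 2.20462 ≈ 1278.5 lbf.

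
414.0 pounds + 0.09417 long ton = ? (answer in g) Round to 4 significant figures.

283500 grams

414.0 lb = 187787 g and 0.09417 long ton = 95681.1 g.
187787 + 95681.1 ≈ 283500 g.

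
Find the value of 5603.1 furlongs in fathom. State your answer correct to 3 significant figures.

616000 fathom

1 furlong = 110.000 fathoms.
Then 5603.1 × 110.000 ≈ 616000 fathom.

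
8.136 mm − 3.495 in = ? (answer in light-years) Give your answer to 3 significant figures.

-8.52 × 10^-18 ly

8.136 mm = 8.59976 × 10^-19 ly and 3.495 in = 9.38331 × 10^-18 ly.
8.59976 × 10^-19 − 9.38331 × 10^-18 ≈ -8.52 × 10^-18 ly.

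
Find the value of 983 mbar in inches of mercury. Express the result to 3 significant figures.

29.0 inHg

1 millibar = 0.0295300 inches of mercury.
Thus 983 × 0.0295300 ≈ 29.0 inHg.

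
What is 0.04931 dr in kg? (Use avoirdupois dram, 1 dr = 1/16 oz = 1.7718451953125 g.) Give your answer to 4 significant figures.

8.737e-5 kg

1 dram = 0.00177185 kg.
0.04931 × 0.00177185 ≈ 8.737e-5 kg.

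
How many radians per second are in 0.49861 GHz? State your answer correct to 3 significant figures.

3.13 × 10^9 radians per second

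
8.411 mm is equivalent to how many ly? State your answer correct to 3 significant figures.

8.89e-19 ly

1 mm = 1.05700e-19 ly.
So 8.411 × 1.05700e-19 ≈ 8.89e-19 ly.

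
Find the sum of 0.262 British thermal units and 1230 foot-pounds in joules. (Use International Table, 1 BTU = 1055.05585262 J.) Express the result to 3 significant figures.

1940 J

0.262 BTU = 276.425 J and 1230 ft·lbf = 1667.66 J.
276.425 + 1667.66 ≈ 1940 J.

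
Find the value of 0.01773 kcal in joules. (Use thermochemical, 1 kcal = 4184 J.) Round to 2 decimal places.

1 kcal = 4184.00 J.
0.01773 × 4184.00 ≈ 74.18 J.

74.18 J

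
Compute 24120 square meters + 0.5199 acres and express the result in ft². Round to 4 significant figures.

24120 m² = 259626 ft² and 0.5199 acre = 22646.8 ft².
259626 + 22646.8 ≈ 282300 ft².

282300 ft²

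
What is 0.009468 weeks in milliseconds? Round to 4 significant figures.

5.726 × 10^6 ms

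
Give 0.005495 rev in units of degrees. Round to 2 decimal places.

1.98 degrees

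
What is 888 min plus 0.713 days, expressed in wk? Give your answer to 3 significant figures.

888 min = 0.0880952 wk and 0.713 d = 0.101857 wk.
0.0880952 + 0.101857 ≈ 0.190 wk.

0.190 weeks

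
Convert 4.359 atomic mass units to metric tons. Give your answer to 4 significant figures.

7.238e-30 t

1 u = 1.66054e-30 t.
So 4.359 × 1.66054e-30 ≈ 7.238e-30 t.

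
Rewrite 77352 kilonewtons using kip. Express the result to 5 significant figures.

1 kN = 0.224809 kips.
So 77352 × 0.224809 ≈ 17389 kip.

17389 kip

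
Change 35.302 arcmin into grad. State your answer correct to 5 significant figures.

1 arcminute = 0.0185185 gradians.
Thus 35.302 × 0.0185185 ≈ 0.65374 grad.

0.65374 grad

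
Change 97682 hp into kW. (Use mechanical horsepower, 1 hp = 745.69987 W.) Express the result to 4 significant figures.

72840 kilowatts

1 horsepower = 0.745700 kilowatts.
So 97682 × 0.745700 ≈ 72840 kW.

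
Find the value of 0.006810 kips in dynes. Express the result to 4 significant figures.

3.029e+6 dynes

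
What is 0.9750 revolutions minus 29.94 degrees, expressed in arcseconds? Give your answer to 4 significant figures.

0.9750 rev = 1.26360 × 10^6 arcsec and 29.94 ° = 107784 arcsec.
1.26360 × 10^6 − 107784 ≈ 1.156 × 10^6 arcsec.

1.156 × 10^6 arcsec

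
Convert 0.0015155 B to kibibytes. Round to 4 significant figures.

1.480 × 10^-6 KiB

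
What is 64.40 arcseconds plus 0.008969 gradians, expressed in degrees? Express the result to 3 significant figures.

0.0260 °

64.40 arcsec = 0.0178889 ° and 0.008969 grad = 0.00807210 °.
0.0178889 + 0.00807210 ≈ 0.0260 °.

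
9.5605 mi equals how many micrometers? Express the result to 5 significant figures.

1 mi = 1.60934 × 10^9 μm.
Thus 9.5605 × 1.60934 × 10^9 ≈ 1.5386 × 10^10 μm.

1.5386 × 10^10 micrometers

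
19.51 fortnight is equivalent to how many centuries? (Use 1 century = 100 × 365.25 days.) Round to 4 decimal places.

0.0075 centuries

1 fortnight = 0.000383299 century.
So 19.51 × 0.000383299 ≈ 0.0075 century.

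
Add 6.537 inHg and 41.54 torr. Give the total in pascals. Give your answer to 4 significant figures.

27680 Pa

6.537 inHg = 22136.8 Pa and 41.54 torr = 5538.21 Pa.
22136.8 + 5538.21 ≈ 27680 Pa.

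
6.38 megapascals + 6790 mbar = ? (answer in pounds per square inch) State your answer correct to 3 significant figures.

6.38 MPa = 925.341 psi and 6790 mbar = 98.4806 psi.
925.341 + 98.4806 ≈ 1020 psi.

1020 psi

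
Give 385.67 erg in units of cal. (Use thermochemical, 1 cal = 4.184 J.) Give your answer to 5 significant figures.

9.2177e-6 cal

1 erg = 2.39006e-8 calories.
Thus 385.67 × 2.39006e-8 ≈ 9.2177e-6 cal.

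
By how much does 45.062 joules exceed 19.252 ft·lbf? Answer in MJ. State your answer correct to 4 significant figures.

1.896e-5 MJ

45.062 J = 4.50620e-5 MJ and 19.252 ft·lbf = 2.61022e-5 MJ.
4.50620e-5 − 2.61022e-5 ≈ 1.896e-5 MJ.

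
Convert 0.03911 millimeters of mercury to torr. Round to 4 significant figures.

0.03911 torr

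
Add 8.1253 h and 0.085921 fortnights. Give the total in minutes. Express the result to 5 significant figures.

8.1253 h = 487.518 min and 0.085921 fortnight = 1732.17 min.
487.518 + 1732.17 ≈ 2219.7 min.

2219.7 minutes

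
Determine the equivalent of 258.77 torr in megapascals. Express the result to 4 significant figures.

0.03450 MPa

1 torr = 0.000133322 megapascals.
Then 258.77 × 0.000133322 ≈ 0.03450 MPa.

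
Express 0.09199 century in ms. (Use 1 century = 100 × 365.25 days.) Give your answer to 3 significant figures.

2.90 × 10^11 ms

1 century = 3.15576 × 10^12 milliseconds.
Then 0.09199 × 3.15576 × 10^12 ≈ 2.90 × 10^11 ms.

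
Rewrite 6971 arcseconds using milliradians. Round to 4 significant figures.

33.80 mrad

1 arcsecond = 0.00484814 milliradians.
So 6971 × 0.00484814 ≈ 33.80 mrad.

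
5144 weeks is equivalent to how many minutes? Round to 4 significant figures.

1 week = 10080.0 minutes.
Then 5144 × 10080.0 ≈ 5.185e+7 min.

5.185e+7 min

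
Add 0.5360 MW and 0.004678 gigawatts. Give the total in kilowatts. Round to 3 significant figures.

0.5360 MW = 536.000 kW and 0.004678 GW = 4678.00 kW.
536.000 + 4678.00 ≈ 5210 kW.

5210 kW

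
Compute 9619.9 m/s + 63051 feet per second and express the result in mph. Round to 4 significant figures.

64510 mph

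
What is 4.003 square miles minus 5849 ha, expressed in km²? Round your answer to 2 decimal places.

4.003 mi² = 10.3677 km² and 5849 ha = 58.4900 km².
10.3677 − 58.4900 ≈ -48.12 km².

-48.12 km²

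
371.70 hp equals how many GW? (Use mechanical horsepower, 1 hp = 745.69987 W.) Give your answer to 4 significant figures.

0.0002772 gigawatts

1 hp = 7.45700 × 10^-7 gigawatts.
So 371.70 × 7.45700 × 10^-7 ≈ 0.0002772 GW.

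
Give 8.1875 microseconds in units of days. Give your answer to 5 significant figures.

9.4763 × 10^-11 days

1 microsecond = 1.15741 × 10^-11 d.
So 8.1875 × 1.15741 × 10^-11 ≈ 9.4763 × 10^-11 d.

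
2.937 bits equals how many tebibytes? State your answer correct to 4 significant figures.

3.339 × 10^-13 TiB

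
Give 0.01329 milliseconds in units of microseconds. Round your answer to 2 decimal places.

13.29 μs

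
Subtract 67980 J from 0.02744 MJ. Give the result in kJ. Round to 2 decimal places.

-40.54 kilojoules

0.02744 MJ = 27.4400 kJ and 67980 J = 67.9800 kJ.
27.4400 − 67.9800 ≈ -40.54 kJ.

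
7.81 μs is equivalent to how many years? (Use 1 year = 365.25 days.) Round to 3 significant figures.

2.47e-13 years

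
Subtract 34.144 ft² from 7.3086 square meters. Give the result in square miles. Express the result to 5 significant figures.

1.5971e-6 mi²

7.3086 m² = 2.82187e-6 mi² and 34.144 ft² = 1.22475e-6 mi².
2.82187e-6 − 1.22475e-6 ≈ 1.5971e-6 mi².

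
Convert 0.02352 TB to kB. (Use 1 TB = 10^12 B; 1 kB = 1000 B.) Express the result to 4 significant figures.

2.352 × 10^7 kB

1 terabyte = 1.00000 × 10^9 kilobytes.
0.02352 × 1.00000 × 10^9 ≈ 2.352 × 10^7 kB.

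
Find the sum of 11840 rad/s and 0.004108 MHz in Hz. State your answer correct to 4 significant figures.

11840 rad/s = 1884.39 Hz and 0.004108 MHz = 4108.00 Hz.
1884.39 + 4108.00 ≈ 5992 Hz.

5992 hertz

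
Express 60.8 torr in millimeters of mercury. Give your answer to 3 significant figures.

1 torr = 1.00000 mmHg.
Thus 60.8 × 1.00000 ≈ 60.8 mmHg.

60.8 mmHg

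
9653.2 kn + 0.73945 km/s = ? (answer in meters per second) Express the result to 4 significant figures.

5705 m/s

9653.2 kn = 4966.04 m/s and 0.73945 km/s = 739.450 m/s.
4966.04 + 739.450 ≈ 5705 m/s.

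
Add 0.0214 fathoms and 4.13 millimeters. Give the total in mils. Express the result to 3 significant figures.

1700 mil

0.0214 fathom = 1540.80 mil and 4.13 mm = 162.598 mil.
1540.80 + 162.598 ≈ 1700 mil.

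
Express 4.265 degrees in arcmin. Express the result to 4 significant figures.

255.9 arcminutes

1 ° = 60.0000 arcmin.
4.265 × 60.0000 ≈ 255.9 arcmin.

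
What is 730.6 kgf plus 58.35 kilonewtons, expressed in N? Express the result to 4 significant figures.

65510 N

730.6 kgf = 7164.74 N and 58.35 kN = 58350.0 N.
7164.74 + 58350.0 ≈ 65510 N.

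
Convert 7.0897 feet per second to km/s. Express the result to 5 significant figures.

1 ft/s = 0.000304800 kilometers per second.
Thus 7.0897 × 0.000304800 ≈ 0.0021609 km/s.

0.0021609 km/s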